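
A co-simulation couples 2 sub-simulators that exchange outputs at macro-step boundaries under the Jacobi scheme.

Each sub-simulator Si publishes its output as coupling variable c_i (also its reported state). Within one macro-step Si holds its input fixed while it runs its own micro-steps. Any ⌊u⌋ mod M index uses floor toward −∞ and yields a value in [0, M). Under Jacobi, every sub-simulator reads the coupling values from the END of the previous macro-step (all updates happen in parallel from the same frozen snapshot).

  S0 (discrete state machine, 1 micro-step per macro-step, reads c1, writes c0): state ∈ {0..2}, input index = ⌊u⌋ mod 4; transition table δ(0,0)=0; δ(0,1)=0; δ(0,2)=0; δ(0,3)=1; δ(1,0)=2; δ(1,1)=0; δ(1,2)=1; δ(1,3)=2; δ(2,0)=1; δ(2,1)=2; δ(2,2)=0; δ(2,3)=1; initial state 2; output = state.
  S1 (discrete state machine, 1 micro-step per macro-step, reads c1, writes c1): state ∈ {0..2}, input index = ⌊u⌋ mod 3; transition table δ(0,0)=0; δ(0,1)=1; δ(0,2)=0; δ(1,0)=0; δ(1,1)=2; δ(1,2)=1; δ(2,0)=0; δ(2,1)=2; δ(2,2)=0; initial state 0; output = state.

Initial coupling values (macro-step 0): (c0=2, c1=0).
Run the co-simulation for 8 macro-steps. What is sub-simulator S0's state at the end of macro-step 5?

macro 1: S0 reads c1=0 → after 1×micro: 1; S1 reads c1=0 → after 1×micro: 0 ⇒ (c0=1, c1=0)
macro 2: S0 reads c1=0 → after 1×micro: 2; S1 reads c1=0 → after 1×micro: 0 ⇒ (c0=2, c1=0)
macro 3: S0 reads c1=0 → after 1×micro: 1; S1 reads c1=0 → after 1×micro: 0 ⇒ (c0=1, c1=0)
macro 4: S0 reads c1=0 → after 1×micro: 2; S1 reads c1=0 → after 1×micro: 0 ⇒ (c0=2, c1=0)
macro 5: S0 reads c1=0 → after 1×micro: 1; S1 reads c1=0 → after 1×micro: 0 ⇒ (c0=1, c1=0)
macro 6: S0 reads c1=0 → after 1×micro: 2; S1 reads c1=0 → after 1×micro: 0 ⇒ (c0=2, c1=0)
macro 7: S0 reads c1=0 → after 1×micro: 1; S1 reads c1=0 → after 1×micro: 0 ⇒ (c0=1, c1=0)
macro 8: S0 reads c1=0 → after 1×micro: 2; S1 reads c1=0 → after 1×micro: 0 ⇒ (c0=2, c1=0)

S0 state at macro-step 5 = 1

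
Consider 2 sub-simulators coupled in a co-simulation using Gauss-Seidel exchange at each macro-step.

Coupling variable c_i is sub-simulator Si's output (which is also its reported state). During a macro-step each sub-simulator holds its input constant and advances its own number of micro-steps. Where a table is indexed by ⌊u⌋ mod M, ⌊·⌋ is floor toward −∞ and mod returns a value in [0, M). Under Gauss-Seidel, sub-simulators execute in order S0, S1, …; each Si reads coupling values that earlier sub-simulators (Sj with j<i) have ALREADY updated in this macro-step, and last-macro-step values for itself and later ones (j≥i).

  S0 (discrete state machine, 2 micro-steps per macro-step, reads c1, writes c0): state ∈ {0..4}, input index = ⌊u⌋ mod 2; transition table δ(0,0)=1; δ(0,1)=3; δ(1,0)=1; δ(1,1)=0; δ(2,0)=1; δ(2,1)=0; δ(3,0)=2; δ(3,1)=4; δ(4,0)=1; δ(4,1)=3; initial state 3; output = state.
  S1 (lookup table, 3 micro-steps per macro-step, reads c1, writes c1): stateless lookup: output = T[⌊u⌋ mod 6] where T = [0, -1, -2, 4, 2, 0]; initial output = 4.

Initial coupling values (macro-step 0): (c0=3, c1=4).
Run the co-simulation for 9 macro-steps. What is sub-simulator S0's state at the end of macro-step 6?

S0 state at macro-step 6 = 1

macro 1: S0 reads c1=4 → after 2×micro: 1; S1 reads c1=4 → after 3×micro: 2 ⇒ (c0=1, c1=2)
macro 2: S0 reads c1=2 → after 2×micro: 1; S1 reads c1=2 → after 3×micro: -2 ⇒ (c0=1, c1=-2)
macro 3: S0 reads c1=-2 → after 2×micro: 1; S1 reads c1=-2 → after 3×micro: 2 ⇒ (c0=1, c1=2)
macro 4: S0 reads c1=2 → after 2×micro: 1; S1 reads c1=2 → after 3×micro: -2 ⇒ (c0=1, c1=-2)
macro 5: S0 reads c1=-2 → after 2×micro: 1; S1 reads c1=-2 → after 3×micro: 2 ⇒ (c0=1, c1=2)
macro 6: S0 reads c1=2 → after 2×micro: 1; S1 reads c1=2 → after 3×micro: -2 ⇒ (c0=1, c1=-2)
macro 7: S0 reads c1=-2 → after 2×micro: 1; S1 reads c1=-2 → after 3×micro: 2 ⇒ (c0=1, c1=2)
macro 8: S0 reads c1=2 → after 2×micro: 1; S1 reads c1=2 → after 3×micro: -2 ⇒ (c0=1, c1=-2)
macro 9: S0 reads c1=-2 → after 2×micro: 1; S1 reads c1=-2 → after 3×micro: 2 ⇒ (c0=1, c1=2)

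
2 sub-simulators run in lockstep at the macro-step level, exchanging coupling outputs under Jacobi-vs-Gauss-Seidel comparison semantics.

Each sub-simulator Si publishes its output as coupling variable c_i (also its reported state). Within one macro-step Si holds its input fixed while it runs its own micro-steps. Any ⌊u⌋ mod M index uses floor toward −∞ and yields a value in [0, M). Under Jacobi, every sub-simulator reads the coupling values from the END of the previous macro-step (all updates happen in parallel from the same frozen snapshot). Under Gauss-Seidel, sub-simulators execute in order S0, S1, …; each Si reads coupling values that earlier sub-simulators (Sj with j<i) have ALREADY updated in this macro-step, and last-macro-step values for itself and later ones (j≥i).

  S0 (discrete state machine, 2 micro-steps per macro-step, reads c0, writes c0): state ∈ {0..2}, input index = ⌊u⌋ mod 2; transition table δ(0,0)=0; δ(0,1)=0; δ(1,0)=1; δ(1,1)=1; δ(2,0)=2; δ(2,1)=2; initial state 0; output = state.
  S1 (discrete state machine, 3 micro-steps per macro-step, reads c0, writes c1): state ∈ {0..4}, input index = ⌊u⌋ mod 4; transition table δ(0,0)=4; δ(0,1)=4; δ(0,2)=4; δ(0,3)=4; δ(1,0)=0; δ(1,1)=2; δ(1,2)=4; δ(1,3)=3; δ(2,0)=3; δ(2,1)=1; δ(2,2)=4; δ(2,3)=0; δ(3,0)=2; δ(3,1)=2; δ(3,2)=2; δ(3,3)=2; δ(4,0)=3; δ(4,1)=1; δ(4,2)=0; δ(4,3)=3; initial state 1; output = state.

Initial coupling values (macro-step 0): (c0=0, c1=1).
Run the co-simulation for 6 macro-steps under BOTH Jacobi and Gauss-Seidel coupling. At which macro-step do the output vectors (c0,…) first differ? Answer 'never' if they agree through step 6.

[Jacobi] macro 1: S0 reads c0=0 → after 2×micro: 0; S1 reads c0=0 → after 3×micro: 3 ⇒ (c0=0, c1=3)
[Jacobi] macro 2: S0 reads c0=0 → after 2×micro: 0; S1 reads c0=0 → after 3×micro: 2 ⇒ (c0=0, c1=2)
[Jacobi] macro 3: S0 reads c0=0 → after 2×micro: 0; S1 reads c0=0 → after 3×micro: 3 ⇒ (c0=0, c1=3)
[Jacobi] macro 4: S0 reads c0=0 → after 2×micro: 0; S1 reads c0=0 → after 3×micro: 2 ⇒ (c0=0, c1=2)
[Jacobi] macro 5: S0 reads c0=0 → after 2×micro: 0; S1 reads c0=0 → after 3×micro: 3 ⇒ (c0=0, c1=3)
[Jacobi] macro 6: S0 reads c0=0 → after 2×micro: 0; S1 reads c0=0 → after 3×micro: 2 ⇒ (c0=0, c1=2)
[Gauss-Seidel] macro 1: S0 reads c0=0 → after 2×micro: 0; S1 reads c0=0 → after 3×micro: 3 ⇒ (c0=0, c1=3)
[Gauss-Seidel] macro 2: S0 reads c0=0 → after 2×micro: 0; S1 reads c0=0 → after 3×micro: 2 ⇒ (c0=0, c1=2)
[Gauss-Seidel] macro 3: S0 reads c0=0 → after 2×micro: 0; S1 reads c0=0 → after 3×micro: 3 ⇒ (c0=0, c1=3)
[Gauss-Seidel] macro 4: S0 reads c0=0 → after 2×micro: 0; S1 reads c0=0 → after 3×micro: 2 ⇒ (c0=0, c1=2)
[Gauss-Seidel] macro 5: S0 reads c0=0 → after 2×micro: 0; S1 reads c0=0 → after 3×micro: 3 ⇒ (c0=0, c1=3)
[Gauss-Seidel] macro 6: S0 reads c0=0 → after 2×micro: 0; S1 reads c0=0 → after 3×micro: 2 ⇒ (c0=0, c1=2)

first divergence at macro-step: never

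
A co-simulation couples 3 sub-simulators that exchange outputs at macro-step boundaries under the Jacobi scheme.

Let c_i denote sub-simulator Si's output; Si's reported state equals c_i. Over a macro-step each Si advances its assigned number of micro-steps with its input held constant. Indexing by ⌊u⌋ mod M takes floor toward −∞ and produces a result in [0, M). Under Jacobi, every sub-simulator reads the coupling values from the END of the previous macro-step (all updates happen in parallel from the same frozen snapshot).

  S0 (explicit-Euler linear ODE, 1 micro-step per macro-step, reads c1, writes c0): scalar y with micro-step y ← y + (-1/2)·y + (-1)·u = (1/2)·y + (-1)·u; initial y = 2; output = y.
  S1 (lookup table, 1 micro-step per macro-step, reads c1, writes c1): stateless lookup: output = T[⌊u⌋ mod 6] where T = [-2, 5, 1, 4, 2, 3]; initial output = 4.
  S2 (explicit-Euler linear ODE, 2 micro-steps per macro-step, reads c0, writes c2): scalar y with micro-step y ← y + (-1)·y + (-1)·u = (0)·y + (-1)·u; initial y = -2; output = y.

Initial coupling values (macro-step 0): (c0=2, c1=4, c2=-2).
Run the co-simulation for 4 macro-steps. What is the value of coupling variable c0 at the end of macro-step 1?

macro 1: S0 reads c1=4 → after 1×micro: -3; S1 reads c1=4 → after 1×micro: 2; S2 reads c0=2 → after 2×micro: -2 ⇒ (c0=-3, c1=2, c2=-2)
macro 2: S0 reads c1=2 → after 1×micro: -7/2; S1 reads c1=2 → after 1×micro: 1; S2 reads c0=-3 → after 2×micro: 3 ⇒ (c0=-7/2, c1=1, c2=3)
macro 3: S0 reads c1=1 → after 1×micro: -11/4; S1 reads c1=1 → after 1×micro: 5; S2 reads c0=-7/2 → after 2×micro: 7/2 ⇒ (c0=-11/4, c1=5, c2=7/2)
macro 4: S0 reads c1=5 → after 1×micro: -51/8; S1 reads c1=5 → after 1×micro: 3; S2 reads c0=-11/4 → after 2×micro: 11/4 ⇒ (c0=-51/8, c1=3, c2=11/4)

c0 at macro-step 1 = -3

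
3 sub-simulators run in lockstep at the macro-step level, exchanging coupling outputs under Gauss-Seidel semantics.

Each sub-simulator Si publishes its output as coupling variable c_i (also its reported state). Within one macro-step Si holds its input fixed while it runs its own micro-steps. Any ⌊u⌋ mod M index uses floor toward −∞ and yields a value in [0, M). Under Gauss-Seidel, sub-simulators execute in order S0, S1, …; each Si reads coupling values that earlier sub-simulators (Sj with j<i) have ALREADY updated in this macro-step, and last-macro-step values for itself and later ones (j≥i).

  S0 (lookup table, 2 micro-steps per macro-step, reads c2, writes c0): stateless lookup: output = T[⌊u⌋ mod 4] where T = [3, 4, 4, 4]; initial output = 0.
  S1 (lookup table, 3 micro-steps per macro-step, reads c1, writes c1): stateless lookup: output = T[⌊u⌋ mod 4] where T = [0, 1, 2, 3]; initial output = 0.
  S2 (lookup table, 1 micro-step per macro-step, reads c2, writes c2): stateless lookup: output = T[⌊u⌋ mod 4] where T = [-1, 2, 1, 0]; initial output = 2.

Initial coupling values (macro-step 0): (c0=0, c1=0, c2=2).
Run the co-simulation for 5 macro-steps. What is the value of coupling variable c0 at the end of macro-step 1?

c0 at macro-step 1 = 4

macro 1: S0 reads c2=2 → after 2×micro: 4; S1 reads c1=0 → after 3×micro: 0; S2 reads c2=2 → after 1×micro: 1 ⇒ (c0=4, c1=0, c2=1)
macro 2: S0 reads c2=1 → after 2×micro: 4; S1 reads c1=0 → after 3×micro: 0; S2 reads c2=1 → after 1×micro: 2 ⇒ (c0=4, c1=0, c2=2)
macro 3: S0 reads c2=2 → after 2×micro: 4; S1 reads c1=0 → after 3×micro: 0; S2 reads c2=2 → after 1×micro: 1 ⇒ (c0=4, c1=0, c2=1)
macro 4: S0 reads c2=1 → after 2×micro: 4; S1 reads c1=0 → after 3×micro: 0; S2 reads c2=1 → after 1×micro: 2 ⇒ (c0=4, c1=0, c2=2)
macro 5: S0 reads c2=2 → after 2×micro: 4; S1 reads c1=0 → after 3×micro: 0; S2 reads c2=2 → after 1×micro: 1 ⇒ (c0=4, c1=0, c2=1)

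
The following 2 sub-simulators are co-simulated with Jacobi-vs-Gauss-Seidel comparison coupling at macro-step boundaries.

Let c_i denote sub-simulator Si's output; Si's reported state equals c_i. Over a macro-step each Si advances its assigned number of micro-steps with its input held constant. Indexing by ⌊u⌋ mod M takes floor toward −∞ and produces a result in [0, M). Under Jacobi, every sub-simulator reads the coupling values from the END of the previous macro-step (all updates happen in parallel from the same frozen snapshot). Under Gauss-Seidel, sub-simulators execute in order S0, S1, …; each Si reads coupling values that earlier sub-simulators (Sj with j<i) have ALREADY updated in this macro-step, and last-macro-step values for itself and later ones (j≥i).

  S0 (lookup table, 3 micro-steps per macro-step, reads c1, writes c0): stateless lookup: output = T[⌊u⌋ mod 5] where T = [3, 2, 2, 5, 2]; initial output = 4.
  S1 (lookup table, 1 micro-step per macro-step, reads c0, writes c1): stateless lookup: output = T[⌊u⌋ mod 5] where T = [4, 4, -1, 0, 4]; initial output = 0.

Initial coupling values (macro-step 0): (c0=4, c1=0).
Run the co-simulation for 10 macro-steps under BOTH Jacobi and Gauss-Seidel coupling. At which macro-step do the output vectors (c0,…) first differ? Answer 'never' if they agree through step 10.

[Jacobi] macro 1: S0 reads c1=0 → after 3×micro: 3; S1 reads c0=4 → after 1×micro: 4 ⇒ (c0=3, c1=4)
[Jacobi] macro 2: S0 reads c1=4 → after 3×micro: 2; S1 reads c0=3 → after 1×micro: 0 ⇒ (c0=2, c1=0)
[Jacobi] macro 3: S0 reads c1=0 → after 3×micro: 3; S1 reads c0=2 → after 1×micro: -1 ⇒ (c0=3, c1=-1)
[Jacobi] macro 4: S0 reads c1=-1 → after 3×micro: 2; S1 reads c0=3 → after 1×micro: 0 ⇒ (c0=2, c1=0)
[Jacobi] macro 5: S0 reads c1=0 → after 3×micro: 3; S1 reads c0=2 → after 1×micro: -1 ⇒ (c0=3, c1=-1)
[Jacobi] macro 6: S0 reads c1=-1 → after 3×micro: 2; S1 reads c0=3 → after 1×micro: 0 ⇒ (c0=2, c1=0)
[Jacobi] macro 7: S0 reads c1=0 → after 3×micro: 3; S1 reads c0=2 → after 1×micro: -1 ⇒ (c0=3, c1=-1)
[Jacobi] macro 8: S0 reads c1=-1 → after 3×micro: 2; S1 reads c0=3 → after 1×micro: 0 ⇒ (c0=2, c1=0)
[Jacobi] macro 9: S0 reads c1=0 → after 3×micro: 3; S1 reads c0=2 → after 1×micro: -1 ⇒ (c0=3, c1=-1)
[Jacobi] macro 10: S0 reads c1=-1 → after 3×micro: 2; S1 reads c0=3 → after 1×micro: 0 ⇒ (c0=2, c1=0)
[Gauss-Seidel] macro 1: S0 reads c1=0 → after 3×micro: 3; S1 reads c0=3 → after 1×micro: 0 ⇒ (c0=3, c1=0)
[Gauss-Seidel] macro 2: S0 reads c1=0 → after 3×micro: 3; S1 reads c0=3 → after 1×micro: 0 ⇒ (c0=3, c1=0)
[Gauss-Seidel] macro 3: S0 reads c1=0 → after 3×micro: 3; S1 reads c0=3 → after 1×micro: 0 ⇒ (c0=3, c1=0)
[Gauss-Seidel] macro 4: S0 reads c1=0 → after 3×micro: 3; S1 reads c0=3 → after 1×micro: 0 ⇒ (c0=3, c1=0)
[Gauss-Seidel] macro 5: S0 reads c1=0 → after 3×micro: 3; S1 reads c0=3 → after 1×micro: 0 ⇒ (c0=3, c1=0)
[Gauss-Seidel] macro 6: S0 reads c1=0 → after 3×micro: 3; S1 reads c0=3 → after 1×micro: 0 ⇒ (c0=3, c1=0)
[Gauss-Seidel] macro 7: S0 reads c1=0 → after 3×micro: 3; S1 reads c0=3 → after 1×micro: 0 ⇒ (c0=3, c1=0)
[Gauss-Seidel] macro 8: S0 reads c1=0 → after 3×micro: 3; S1 reads c0=3 → after 1×micro: 0 ⇒ (c0=3, c1=0)
[Gauss-Seidel] macro 9: S0 reads c1=0 → after 3×micro: 3; S1 reads c0=3 → after 1×micro: 0 ⇒ (c0=3, c1=0)
[Gauss-Seidel] macro 10: S0 reads c1=0 → after 3×micro: 3; S1 reads c0=3 → after 1×micro: 0 ⇒ (c0=3, c1=0)

first divergence at macro-step: 1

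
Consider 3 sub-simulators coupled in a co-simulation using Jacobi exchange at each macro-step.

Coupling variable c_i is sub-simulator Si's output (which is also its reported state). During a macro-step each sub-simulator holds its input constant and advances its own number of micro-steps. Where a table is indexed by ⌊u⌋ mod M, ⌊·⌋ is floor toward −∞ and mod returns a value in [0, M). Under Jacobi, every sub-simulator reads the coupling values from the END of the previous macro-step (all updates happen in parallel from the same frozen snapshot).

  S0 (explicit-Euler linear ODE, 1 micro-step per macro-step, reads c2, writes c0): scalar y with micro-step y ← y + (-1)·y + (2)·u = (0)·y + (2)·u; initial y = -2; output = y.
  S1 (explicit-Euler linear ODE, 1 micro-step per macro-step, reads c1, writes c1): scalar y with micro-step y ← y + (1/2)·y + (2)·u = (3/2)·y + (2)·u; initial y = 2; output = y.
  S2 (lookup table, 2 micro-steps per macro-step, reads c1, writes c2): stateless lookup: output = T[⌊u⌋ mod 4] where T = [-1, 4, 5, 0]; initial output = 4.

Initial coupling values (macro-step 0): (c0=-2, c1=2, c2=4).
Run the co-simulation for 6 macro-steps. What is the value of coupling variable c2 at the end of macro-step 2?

c2 at macro-step 2 = 0

macro 1: S0 reads c2=4 → after 1×micro: 8; S1 reads c1=2 → after 1×micro: 7; S2 reads c1=2 → after 2×micro: 5 ⇒ (c0=8, c1=7, c2=5)
macro 2: S0 reads c2=5 → after 1×micro: 10; S1 reads c1=7 → after 1×micro: 49/2; S2 reads c1=7 → after 2×micro: 0 ⇒ (c0=10, c1=49/2, c2=0)
macro 3: S0 reads c2=0 → after 1×micro: 0; S1 reads c1=49/2 → after 1×micro: 343/4; S2 reads c1=49/2 → after 2×micro: -1 ⇒ (c0=0, c1=343/4, c2=-1)
macro 4: S0 reads c2=-1 → after 1×micro: -2; S1 reads c1=343/4 → after 1×micro: 2401/8; S2 reads c1=343/4 → after 2×micro: 4 ⇒ (c0=-2, c1=2401/8, c2=4)
macro 5: S0 reads c2=4 → after 1×micro: 8; S1 reads c1=2401/8 → after 1×micro: 16807/16; S2 reads c1=2401/8 → after 2×micro: -1 ⇒ (c0=8, c1=16807/16, c2=-1)
macro 6: S0 reads c2=-1 → after 1×micro: -2; S1 reads c1=16807/16 → after 1×micro: 117649/32; S2 reads c1=16807/16 → after 2×micro: 5 ⇒ (c0=-2, c1=117649/32, c2=5)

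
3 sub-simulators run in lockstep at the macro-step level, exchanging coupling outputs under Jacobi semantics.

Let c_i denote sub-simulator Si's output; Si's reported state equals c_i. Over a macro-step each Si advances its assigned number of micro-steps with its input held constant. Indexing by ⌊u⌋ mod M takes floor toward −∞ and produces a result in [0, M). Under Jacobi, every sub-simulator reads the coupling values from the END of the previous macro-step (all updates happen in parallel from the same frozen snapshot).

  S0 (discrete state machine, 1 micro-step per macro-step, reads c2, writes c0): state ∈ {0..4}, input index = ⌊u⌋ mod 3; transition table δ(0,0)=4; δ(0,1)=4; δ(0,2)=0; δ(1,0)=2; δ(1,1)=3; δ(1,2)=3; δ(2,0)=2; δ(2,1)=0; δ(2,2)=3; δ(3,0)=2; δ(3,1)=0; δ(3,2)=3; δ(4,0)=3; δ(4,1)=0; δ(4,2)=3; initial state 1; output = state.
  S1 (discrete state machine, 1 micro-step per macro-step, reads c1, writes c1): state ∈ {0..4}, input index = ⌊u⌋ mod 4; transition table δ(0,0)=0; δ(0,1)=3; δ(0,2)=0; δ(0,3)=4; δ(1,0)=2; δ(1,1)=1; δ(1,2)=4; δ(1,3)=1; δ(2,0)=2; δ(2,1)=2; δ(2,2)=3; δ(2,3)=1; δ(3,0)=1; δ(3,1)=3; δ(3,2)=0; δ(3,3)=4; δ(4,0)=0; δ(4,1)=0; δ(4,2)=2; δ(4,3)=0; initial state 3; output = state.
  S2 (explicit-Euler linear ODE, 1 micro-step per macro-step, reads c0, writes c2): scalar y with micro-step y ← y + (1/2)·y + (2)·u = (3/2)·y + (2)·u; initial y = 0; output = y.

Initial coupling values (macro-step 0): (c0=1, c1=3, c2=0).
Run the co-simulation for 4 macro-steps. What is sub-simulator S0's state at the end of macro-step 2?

macro 1: S0 reads c2=0 → after 1×micro: 2; S1 reads c1=3 → after 1×micro: 4; S2 reads c0=1 → after 1×micro: 2 ⇒ (c0=2, c1=4, c2=2)
macro 2: S0 reads c2=2 → after 1×micro: 3; S1 reads c1=4 → after 1×micro: 0; S2 reads c0=2 → after 1×micro: 7 ⇒ (c0=3, c1=0, c2=7)
macro 3: S0 reads c2=7 → after 1×micro: 0; S1 reads c1=0 → after 1×micro: 0; S2 reads c0=3 → after 1×micro: 33/2 ⇒ (c0=0, c1=0, c2=33/2)
macro 4: S0 reads c2=33/2 → after 1×micro: 4; S1 reads c1=0 → after 1×micro: 0; S2 reads c0=0 → after 1×micro: 99/4 ⇒ (c0=4, c1=0, c2=99/4)

S0 state at macro-step 2 = 3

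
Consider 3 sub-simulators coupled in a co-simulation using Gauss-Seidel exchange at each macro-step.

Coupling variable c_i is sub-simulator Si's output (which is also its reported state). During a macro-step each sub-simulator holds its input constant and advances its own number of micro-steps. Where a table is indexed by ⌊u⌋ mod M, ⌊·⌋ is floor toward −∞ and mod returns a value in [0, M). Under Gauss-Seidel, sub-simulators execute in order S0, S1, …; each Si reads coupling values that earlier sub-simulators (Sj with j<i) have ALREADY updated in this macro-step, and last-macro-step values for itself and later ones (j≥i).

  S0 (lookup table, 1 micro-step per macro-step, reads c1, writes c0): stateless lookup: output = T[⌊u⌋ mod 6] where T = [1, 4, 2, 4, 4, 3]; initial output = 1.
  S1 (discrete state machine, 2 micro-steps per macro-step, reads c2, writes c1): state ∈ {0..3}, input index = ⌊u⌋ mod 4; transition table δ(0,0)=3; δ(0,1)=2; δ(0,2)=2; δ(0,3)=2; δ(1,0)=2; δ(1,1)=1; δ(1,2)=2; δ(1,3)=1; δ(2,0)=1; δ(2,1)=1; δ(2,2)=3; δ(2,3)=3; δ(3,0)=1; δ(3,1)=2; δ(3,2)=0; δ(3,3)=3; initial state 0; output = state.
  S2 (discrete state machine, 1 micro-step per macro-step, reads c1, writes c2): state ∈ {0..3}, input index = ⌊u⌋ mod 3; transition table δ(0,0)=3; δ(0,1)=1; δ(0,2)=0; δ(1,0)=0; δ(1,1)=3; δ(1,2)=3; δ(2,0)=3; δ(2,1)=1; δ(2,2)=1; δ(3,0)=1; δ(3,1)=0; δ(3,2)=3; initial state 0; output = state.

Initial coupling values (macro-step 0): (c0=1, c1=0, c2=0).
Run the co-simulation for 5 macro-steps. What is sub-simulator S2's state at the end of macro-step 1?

S2 state at macro-step 1 = 1

macro 1: S0 reads c1=0 → after 1×micro: 1; S1 reads c2=0 → after 2×micro: 1; S2 reads c1=1 → after 1×micro: 1 ⇒ (c0=1, c1=1, c2=1)
macro 2: S0 reads c1=1 → after 1×micro: 4; S1 reads c2=1 → after 2×micro: 1; S2 reads c1=1 → after 1×micro: 3 ⇒ (c0=4, c1=1, c2=3)
macro 3: S0 reads c1=1 → after 1×micro: 4; S1 reads c2=3 → after 2×micro: 1; S2 reads c1=1 → after 1×micro: 0 ⇒ (c0=4, c1=1, c2=0)
macro 4: S0 reads c1=1 → after 1×micro: 4; S1 reads c2=0 → after 2×micro: 1; S2 reads c1=1 → after 1×micro: 1 ⇒ (c0=4, c1=1, c2=1)
macro 5: S0 reads c1=1 → after 1×micro: 4; S1 reads c2=1 → after 2×micro: 1; S2 reads c1=1 → after 1×micro: 3 ⇒ (c0=4, c1=1, c2=3)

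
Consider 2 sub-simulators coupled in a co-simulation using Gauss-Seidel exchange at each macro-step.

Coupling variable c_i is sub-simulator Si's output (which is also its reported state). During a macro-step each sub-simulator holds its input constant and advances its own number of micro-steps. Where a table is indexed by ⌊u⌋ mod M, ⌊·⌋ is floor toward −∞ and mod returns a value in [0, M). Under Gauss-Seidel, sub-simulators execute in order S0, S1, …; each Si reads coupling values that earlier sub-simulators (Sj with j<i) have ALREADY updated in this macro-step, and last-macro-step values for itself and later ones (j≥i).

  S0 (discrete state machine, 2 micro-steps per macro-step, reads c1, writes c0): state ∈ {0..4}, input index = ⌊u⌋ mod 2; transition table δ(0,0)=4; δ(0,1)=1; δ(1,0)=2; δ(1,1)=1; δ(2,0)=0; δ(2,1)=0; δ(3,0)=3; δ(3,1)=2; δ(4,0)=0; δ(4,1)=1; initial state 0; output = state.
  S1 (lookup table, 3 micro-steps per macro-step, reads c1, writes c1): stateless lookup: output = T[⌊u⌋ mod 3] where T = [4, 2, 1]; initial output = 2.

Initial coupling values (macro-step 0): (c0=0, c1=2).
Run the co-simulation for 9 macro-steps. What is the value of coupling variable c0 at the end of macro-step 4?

macro 1: S0 reads c1=2 → after 2×micro: 0; S1 reads c1=2 → after 3×micro: 1 ⇒ (c0=0, c1=1)
macro 2: S0 reads c1=1 → after 2×micro: 1; S1 reads c1=1 → after 3×micro: 2 ⇒ (c0=1, c1=2)
macro 3: S0 reads c1=2 → after 2×micro: 0; S1 reads c1=2 → after 3×micro: 1 ⇒ (c0=0, c1=1)
macro 4: S0 reads c1=1 → after 2×micro: 1; S1 reads c1=1 → after 3×micro: 2 ⇒ (c0=1, c1=2)
macro 5: S0 reads c1=2 → after 2×micro: 0; S1 reads c1=2 → after 3×micro: 1 ⇒ (c0=0, c1=1)
macro 6: S0 reads c1=1 → after 2×micro: 1; S1 reads c1=1 → after 3×micro: 2 ⇒ (c0=1, c1=2)
macro 7: S0 reads c1=2 → after 2×micro: 0; S1 reads c1=2 → after 3×micro: 1 ⇒ (c0=0, c1=1)
macro 8: S0 reads c1=1 → after 2×micro: 1; S1 reads c1=1 → after 3×micro: 2 ⇒ (c0=1, c1=2)
macro 9: S0 reads c1=2 → after 2×micro: 0; S1 reads c1=2 → after 3×micro: 1 ⇒ (c0=0, c1=1)

c0 at macro-step 4 = 1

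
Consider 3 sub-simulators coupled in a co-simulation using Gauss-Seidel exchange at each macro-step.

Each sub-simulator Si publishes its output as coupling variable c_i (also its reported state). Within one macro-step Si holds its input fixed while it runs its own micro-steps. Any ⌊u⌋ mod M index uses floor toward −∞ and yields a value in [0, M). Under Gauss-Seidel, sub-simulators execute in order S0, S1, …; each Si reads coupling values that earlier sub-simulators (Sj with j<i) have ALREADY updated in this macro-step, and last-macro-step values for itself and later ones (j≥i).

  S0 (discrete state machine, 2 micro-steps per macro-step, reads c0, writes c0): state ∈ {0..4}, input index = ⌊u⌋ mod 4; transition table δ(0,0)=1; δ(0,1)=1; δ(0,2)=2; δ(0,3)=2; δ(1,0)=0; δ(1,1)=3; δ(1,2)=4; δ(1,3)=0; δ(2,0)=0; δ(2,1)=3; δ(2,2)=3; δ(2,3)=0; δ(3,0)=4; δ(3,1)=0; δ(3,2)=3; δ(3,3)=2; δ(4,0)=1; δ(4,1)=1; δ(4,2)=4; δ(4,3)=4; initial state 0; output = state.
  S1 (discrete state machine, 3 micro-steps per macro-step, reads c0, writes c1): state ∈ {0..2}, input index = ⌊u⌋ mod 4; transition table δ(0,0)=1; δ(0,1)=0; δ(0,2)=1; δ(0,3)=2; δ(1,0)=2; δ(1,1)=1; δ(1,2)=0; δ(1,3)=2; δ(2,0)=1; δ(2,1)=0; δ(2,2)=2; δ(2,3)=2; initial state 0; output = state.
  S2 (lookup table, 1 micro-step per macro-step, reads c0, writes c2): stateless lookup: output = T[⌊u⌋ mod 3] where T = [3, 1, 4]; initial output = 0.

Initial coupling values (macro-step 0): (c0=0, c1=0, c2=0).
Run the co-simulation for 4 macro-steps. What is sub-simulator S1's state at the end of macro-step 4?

S1 state at macro-step 4 = 2

macro 1: S0 reads c0=0 → after 2×micro: 0; S1 reads c0=0 → after 3×micro: 1; S2 reads c0=0 → after 1×micro: 3 ⇒ (c0=0, c1=1, c2=3)
macro 2: S0 reads c0=0 → after 2×micro: 0; S1 reads c0=0 → after 3×micro: 2; S2 reads c0=0 → after 1×micro: 3 ⇒ (c0=0, c1=2, c2=3)
macro 3: S0 reads c0=0 → after 2×micro: 0; S1 reads c0=0 → after 3×micro: 1; S2 reads c0=0 → after 1×micro: 3 ⇒ (c0=0, c1=1, c2=3)
macro 4: S0 reads c0=0 → after 2×micro: 0; S1 reads c0=0 → after 3×micro: 2; S2 reads c0=0 → after 1×micro: 3 ⇒ (c0=0, c1=2, c2=3)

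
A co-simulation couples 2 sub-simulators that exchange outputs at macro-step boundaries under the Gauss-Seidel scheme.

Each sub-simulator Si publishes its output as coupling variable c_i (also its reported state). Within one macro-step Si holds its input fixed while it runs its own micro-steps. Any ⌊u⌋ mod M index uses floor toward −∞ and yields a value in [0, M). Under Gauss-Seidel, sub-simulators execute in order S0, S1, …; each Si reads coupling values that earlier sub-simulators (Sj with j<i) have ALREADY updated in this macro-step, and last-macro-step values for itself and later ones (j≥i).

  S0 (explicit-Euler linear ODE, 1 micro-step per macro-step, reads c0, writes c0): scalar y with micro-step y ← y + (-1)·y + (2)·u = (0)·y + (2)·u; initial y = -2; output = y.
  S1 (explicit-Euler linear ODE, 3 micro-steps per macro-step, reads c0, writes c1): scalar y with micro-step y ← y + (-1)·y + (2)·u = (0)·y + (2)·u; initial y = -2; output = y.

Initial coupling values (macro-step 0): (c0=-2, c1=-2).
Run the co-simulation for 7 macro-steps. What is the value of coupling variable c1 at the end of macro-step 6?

macro 1: S0 reads c0=-2 → after 1×micro: -4; S1 reads c0=-4 → after 3×micro: -8 ⇒ (c0=-4, c1=-8)
macro 2: S0 reads c0=-4 → after 1×micro: -8; S1 reads c0=-8 → after 3×micro: -16 ⇒ (c0=-8, c1=-16)
macro 3: S0 reads c0=-8 → after 1×micro: -16; S1 reads c0=-16 → after 3×micro: -32 ⇒ (c0=-16, c1=-32)
macro 4: S0 reads c0=-16 → after 1×micro: -32; S1 reads c0=-32 → after 3×micro: -64 ⇒ (c0=-32, c1=-64)
macro 5: S0 reads c0=-32 → after 1×micro: -64; S1 reads c0=-64 → after 3×micro: -128 ⇒ (c0=-64, c1=-128)
macro 6: S0 reads c0=-64 → after 1×micro: -128; S1 reads c0=-128 → after 3×micro: -256 ⇒ (c0=-128, c1=-256)
macro 7: S0 reads c0=-128 → after 1×micro: -256; S1 reads c0=-256 → after 3×micro: -512 ⇒ (c0=-256, c1=-512)

c1 at macro-step 6 = -256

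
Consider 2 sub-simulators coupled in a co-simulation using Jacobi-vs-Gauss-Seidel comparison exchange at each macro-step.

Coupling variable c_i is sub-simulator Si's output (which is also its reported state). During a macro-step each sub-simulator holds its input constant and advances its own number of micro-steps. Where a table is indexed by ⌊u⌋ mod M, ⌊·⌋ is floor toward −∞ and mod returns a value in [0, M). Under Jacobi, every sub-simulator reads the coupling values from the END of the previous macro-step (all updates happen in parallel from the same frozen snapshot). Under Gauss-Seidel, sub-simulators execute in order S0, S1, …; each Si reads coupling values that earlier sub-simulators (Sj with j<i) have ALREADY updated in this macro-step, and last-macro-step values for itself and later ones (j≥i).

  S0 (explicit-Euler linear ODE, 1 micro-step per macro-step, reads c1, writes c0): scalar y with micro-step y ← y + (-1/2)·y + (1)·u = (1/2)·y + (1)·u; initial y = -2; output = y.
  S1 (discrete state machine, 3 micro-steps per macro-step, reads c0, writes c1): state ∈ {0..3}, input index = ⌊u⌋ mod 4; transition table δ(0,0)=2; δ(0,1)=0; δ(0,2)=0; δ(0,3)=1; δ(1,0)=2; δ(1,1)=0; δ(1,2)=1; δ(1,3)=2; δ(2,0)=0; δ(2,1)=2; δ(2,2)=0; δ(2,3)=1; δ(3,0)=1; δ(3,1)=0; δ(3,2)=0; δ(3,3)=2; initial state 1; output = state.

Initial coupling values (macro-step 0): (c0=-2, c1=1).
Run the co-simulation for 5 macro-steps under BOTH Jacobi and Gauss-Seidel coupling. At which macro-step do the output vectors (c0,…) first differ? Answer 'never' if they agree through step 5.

first divergence at macro-step: 1

[Jacobi] macro 1: S0 reads c1=1 → after 1×micro: 0; S1 reads c0=-2 → after 3×micro: 1 ⇒ (c0=0, c1=1)
[Jacobi] macro 2: S0 reads c1=1 → after 1×micro: 1; S1 reads c0=0 → after 3×micro: 2 ⇒ (c0=1, c1=2)
[Jacobi] macro 3: S0 reads c1=2 → after 1×micro: 5/2; S1 reads c0=1 → after 3×micro: 2 ⇒ (c0=5/2, c1=2)
[Jacobi] macro 4: S0 reads c1=2 → after 1×micro: 13/4; S1 reads c0=5/2 → after 3×micro: 0 ⇒ (c0=13/4, c1=0)
[Jacobi] macro 5: S0 reads c1=0 → after 1×micro: 13/8; S1 reads c0=13/4 → after 3×micro: 1 ⇒ (c0=13/8, c1=1)
[Gauss-Seidel] macro 1: S0 reads c1=1 → after 1×micro: 0; S1 reads c0=0 → after 3×micro: 2 ⇒ (c0=0, c1=2)
[Gauss-Seidel] macro 2: S0 reads c1=2 → after 1×micro: 2; S1 reads c0=2 → after 3×micro: 0 ⇒ (c0=2, c1=0)
[Gauss-Seidel] macro 3: S0 reads c1=0 → after 1×micro: 1; S1 reads c0=1 → after 3×micro: 0 ⇒ (c0=1, c1=0)
[Gauss-Seidel] macro 4: S0 reads c1=0 → after 1×micro: 1/2; S1 reads c0=1/2 → after 3×micro: 2 ⇒ (c0=1/2, c1=2)
[Gauss-Seidel] macro 5: S0 reads c1=2 → after 1×micro: 9/4; S1 reads c0=9/4 → after 3×micro: 0 ⇒ (c0=9/4, c1=0)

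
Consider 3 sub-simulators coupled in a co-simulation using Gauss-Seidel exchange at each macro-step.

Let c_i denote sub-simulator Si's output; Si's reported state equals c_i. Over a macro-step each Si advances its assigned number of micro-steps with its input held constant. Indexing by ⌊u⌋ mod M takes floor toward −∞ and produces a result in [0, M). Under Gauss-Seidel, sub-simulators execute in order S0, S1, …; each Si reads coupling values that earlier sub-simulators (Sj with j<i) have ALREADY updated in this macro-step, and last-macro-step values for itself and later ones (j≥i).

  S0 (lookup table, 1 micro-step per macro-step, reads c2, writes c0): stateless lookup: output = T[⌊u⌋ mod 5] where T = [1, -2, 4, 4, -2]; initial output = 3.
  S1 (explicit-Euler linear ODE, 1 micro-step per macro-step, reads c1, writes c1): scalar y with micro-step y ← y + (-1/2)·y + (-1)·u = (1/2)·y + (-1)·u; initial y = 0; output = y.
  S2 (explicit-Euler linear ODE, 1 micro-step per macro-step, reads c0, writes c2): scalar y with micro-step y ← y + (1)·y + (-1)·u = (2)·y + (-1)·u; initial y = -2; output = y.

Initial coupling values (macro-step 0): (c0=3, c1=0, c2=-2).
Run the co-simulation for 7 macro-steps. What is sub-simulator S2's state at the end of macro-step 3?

macro 1: S0 reads c2=-2 → after 1×micro: 4; S1 reads c1=0 → after 1×micro: 0; S2 reads c0=4 → after 1×micro: -8 ⇒ (c0=4, c1=0, c2=-8)
macro 2: S0 reads c2=-8 → after 1×micro: 4; S1 reads c1=0 → after 1×micro: 0; S2 reads c0=4 → after 1×micro: -20 ⇒ (c0=4, c1=0, c2=-20)
macro 3: S0 reads c2=-20 → after 1×micro: 1; S1 reads c1=0 → after 1×micro: 0; S2 reads c0=1 → after 1×micro: -41 ⇒ (c0=1, c1=0, c2=-41)
macro 4: S0 reads c2=-41 → after 1×micro: -2; S1 reads c1=0 → after 1×micro: 0; S2 reads c0=-2 → after 1×micro: -80 ⇒ (c0=-2, c1=0, c2=-80)
macro 5: S0 reads c2=-80 → after 1×micro: 1; S1 reads c1=0 → after 1×micro: 0; S2 reads c0=1 → after 1×micro: -161 ⇒ (c0=1, c1=0, c2=-161)
macro 6: S0 reads c2=-161 → after 1×micro: -2; S1 reads c1=0 → after 1×micro: 0; S2 reads c0=-2 → after 1×micro: -320 ⇒ (c0=-2, c1=0, c2=-320)
macro 7: S0 reads c2=-320 → after 1×micro: 1; S1 reads c1=0 → after 1×micro: 0; S2 reads c0=1 → after 1×micro: -641 ⇒ (c0=1, c1=0, c2=-641)

S2 state at macro-step 3 = -41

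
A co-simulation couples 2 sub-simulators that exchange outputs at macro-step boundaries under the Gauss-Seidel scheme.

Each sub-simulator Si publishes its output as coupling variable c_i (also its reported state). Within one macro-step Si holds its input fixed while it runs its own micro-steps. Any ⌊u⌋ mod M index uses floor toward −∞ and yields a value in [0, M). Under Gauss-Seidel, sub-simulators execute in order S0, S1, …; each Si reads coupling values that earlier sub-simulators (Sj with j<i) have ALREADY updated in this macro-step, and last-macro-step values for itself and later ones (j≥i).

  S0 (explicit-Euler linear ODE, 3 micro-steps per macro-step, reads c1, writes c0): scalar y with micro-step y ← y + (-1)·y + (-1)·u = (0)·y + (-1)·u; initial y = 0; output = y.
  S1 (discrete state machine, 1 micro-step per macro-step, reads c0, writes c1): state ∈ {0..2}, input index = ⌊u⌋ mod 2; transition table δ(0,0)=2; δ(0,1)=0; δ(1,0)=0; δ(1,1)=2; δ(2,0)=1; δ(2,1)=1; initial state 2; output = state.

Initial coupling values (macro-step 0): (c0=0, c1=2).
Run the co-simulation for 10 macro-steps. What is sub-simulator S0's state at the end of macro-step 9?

macro 1: S0 reads c1=2 → after 3×micro: -2; S1 reads c0=-2 → after 1×micro: 1 ⇒ (c0=-2, c1=1)
macro 2: S0 reads c1=1 → after 3×micro: -1; S1 reads c0=-1 → after 1×micro: 2 ⇒ (c0=-1, c1=2)
macro 3: S0 reads c1=2 → after 3×micro: -2; S1 reads c0=-2 → after 1×micro: 1 ⇒ (c0=-2, c1=1)
macro 4: S0 reads c1=1 → after 3×micro: -1; S1 reads c0=-1 → after 1×micro: 2 ⇒ (c0=-1, c1=2)
macro 5: S0 reads c1=2 → after 3×micro: -2; S1 reads c0=-2 → after 1×micro: 1 ⇒ (c0=-2, c1=1)
macro 6: S0 reads c1=1 → after 3×micro: -1; S1 reads c0=-1 → after 1×micro: 2 ⇒ (c0=-1, c1=2)
macro 7: S0 reads c1=2 → after 3×micro: -2; S1 reads c0=-2 → after 1×micro: 1 ⇒ (c0=-2, c1=1)
macro 8: S0 reads c1=1 → after 3×micro: -1; S1 reads c0=-1 → after 1×micro: 2 ⇒ (c0=-1, c1=2)
macro 9: S0 reads c1=2 → after 3×micro: -2; S1 reads c0=-2 → after 1×micro: 1 ⇒ (c0=-2, c1=1)
macro 10: S0 reads c1=1 → after 3×micro: -1; S1 reads c0=-1 → after 1×micro: 2 ⇒ (c0=-1, c1=2)

S0 state at macro-step 9 = -2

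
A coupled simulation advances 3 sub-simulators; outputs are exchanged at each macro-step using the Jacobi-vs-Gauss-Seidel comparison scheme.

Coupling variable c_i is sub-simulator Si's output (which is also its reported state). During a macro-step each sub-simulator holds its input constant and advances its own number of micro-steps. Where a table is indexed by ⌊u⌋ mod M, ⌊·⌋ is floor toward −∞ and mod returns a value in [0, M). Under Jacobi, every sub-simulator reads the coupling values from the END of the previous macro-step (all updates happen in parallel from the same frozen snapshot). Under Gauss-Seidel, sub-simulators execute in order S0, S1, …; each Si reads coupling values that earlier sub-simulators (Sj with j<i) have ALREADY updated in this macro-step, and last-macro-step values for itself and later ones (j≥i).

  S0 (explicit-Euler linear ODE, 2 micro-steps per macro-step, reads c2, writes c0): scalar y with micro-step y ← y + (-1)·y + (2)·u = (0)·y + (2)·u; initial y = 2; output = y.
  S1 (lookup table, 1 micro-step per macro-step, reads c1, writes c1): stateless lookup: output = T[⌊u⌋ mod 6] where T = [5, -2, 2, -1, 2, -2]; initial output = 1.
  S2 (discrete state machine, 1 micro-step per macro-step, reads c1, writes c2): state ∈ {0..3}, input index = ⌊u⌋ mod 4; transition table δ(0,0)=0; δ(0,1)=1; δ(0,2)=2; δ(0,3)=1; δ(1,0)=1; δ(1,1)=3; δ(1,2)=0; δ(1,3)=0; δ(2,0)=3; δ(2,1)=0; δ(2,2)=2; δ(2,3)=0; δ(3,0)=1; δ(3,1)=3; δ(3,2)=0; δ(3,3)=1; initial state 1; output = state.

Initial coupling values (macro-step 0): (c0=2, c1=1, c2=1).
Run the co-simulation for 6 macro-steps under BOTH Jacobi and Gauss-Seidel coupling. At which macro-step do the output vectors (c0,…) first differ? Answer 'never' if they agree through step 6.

first divergence at macro-step: 1

[Jacobi] macro 1: S0 reads c2=1 → after 2×micro: 2; S1 reads c1=1 → after 1×micro: -2; S2 reads c1=1 → after 1×micro: 3 ⇒ (c0=2, c1=-2, c2=3)
[Jacobi] macro 2: S0 reads c2=3 → after 2×micro: 6; S1 reads c1=-2 → after 1×micro: 2; S2 reads c1=-2 → after 1×micro: 0 ⇒ (c0=6, c1=2, c2=0)
[Jacobi] macro 3: S0 reads c2=0 → after 2×micro: 0; S1 reads c1=2 → after 1×micro: 2; S2 reads c1=2 → after 1×micro: 2 ⇒ (c0=0, c1=2, c2=2)
[Jacobi] macro 4: S0 reads c2=2 → after 2×micro: 4; S1 reads c1=2 → after 1×micro: 2; S2 reads c1=2 → after 1×micro: 2 ⇒ (c0=4, c1=2, c2=2)
[Jacobi] macro 5: S0 reads c2=2 → after 2×micro: 4; S1 reads c1=2 → after 1×micro: 2; S2 reads c1=2 → after 1×micro: 2 ⇒ (c0=4, c1=2, c2=2)
[Jacobi] macro 6: S0 reads c2=2 → after 2×micro: 4; S1 reads c1=2 → after 1×micro: 2; S2 reads c1=2 → after 1×micro: 2 ⇒ (c0=4, c1=2, c2=2)
[Gauss-Seidel] macro 1: S0 reads c2=1 → after 2×micro: 2; S1 reads c1=1 → after 1×micro: -2; S2 reads c1=-2 → after 1×micro: 0 ⇒ (c0=2, c1=-2, c2=0)
[Gauss-Seidel] macro 2: S0 reads c2=0 → after 2×micro: 0; S1 reads c1=-2 → after 1×micro: 2; S2 reads c1=2 → after 1×micro: 2 ⇒ (c0=0, c1=2, c2=2)
[Gauss-Seidel] macro 3: S0 reads c2=2 → after 2×micro: 4; S1 reads c1=2 → after 1×micro: 2; S2 reads c1=2 → after 1×micro: 2 ⇒ (c0=4, c1=2, c2=2)
[Gauss-Seidel] macro 4: S0 reads c2=2 → after 2×micro: 4; S1 reads c1=2 → after 1×micro: 2; S2 reads c1=2 → after 1×micro: 2 ⇒ (c0=4, c1=2, c2=2)
[Gauss-Seidel] macro 5: S0 reads c2=2 → after 2×micro: 4; S1 reads c1=2 → after 1×micro: 2; S2 reads c1=2 → after 1×micro: 2 ⇒ (c0=4, c1=2, c2=2)
[Gauss-Seidel] macro 6: S0 reads c2=2 → after 2×micro: 4; S1 reads c1=2 → after 1×micro: 2; S2 reads c1=2 → after 1×micro: 2 ⇒ (c0=4, c1=2, c2=2)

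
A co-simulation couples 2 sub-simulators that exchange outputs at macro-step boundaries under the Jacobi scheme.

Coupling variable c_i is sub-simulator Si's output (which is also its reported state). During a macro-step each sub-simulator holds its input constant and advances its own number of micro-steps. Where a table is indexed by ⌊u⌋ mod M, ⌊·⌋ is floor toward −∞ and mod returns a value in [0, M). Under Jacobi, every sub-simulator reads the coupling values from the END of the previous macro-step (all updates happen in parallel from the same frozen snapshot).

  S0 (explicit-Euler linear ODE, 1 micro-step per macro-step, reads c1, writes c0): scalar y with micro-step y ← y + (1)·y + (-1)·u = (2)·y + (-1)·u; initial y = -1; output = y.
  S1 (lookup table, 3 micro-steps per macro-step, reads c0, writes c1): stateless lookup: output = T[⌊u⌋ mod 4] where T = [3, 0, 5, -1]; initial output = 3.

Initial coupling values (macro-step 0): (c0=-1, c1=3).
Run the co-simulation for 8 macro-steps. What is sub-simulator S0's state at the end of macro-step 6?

macro 1: S0 reads c1=3 → after 1×micro: -5; S1 reads c0=-1 → after 3×micro: -1 ⇒ (c0=-5, c1=-1)
macro 2: S0 reads c1=-1 → after 1×micro: -9; S1 reads c0=-5 → after 3×micro: -1 ⇒ (c0=-9, c1=-1)
macro 3: S0 reads c1=-1 → after 1×micro: -17; S1 reads c0=-9 → after 3×micro: -1 ⇒ (c0=-17, c1=-1)
macro 4: S0 reads c1=-1 → after 1×micro: -33; S1 reads c0=-17 → after 3×micro: -1 ⇒ (c0=-33, c1=-1)
macro 5: S0 reads c1=-1 → after 1×micro: -65; S1 reads c0=-33 → after 3×micro: -1 ⇒ (c0=-65, c1=-1)
macro 6: S0 reads c1=-1 → after 1×micro: -129; S1 reads c0=-65 → after 3×micro: -1 ⇒ (c0=-129, c1=-1)
macro 7: S0 reads c1=-1 → after 1×micro: -257; S1 reads c0=-129 → after 3×micro: -1 ⇒ (c0=-257, c1=-1)
macro 8: S0 reads c1=-1 → after 1×micro: -513; S1 reads c0=-257 → after 3×micro: -1 ⇒ (c0=-513, c1=-1)

S0 state at macro-step 6 = -129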